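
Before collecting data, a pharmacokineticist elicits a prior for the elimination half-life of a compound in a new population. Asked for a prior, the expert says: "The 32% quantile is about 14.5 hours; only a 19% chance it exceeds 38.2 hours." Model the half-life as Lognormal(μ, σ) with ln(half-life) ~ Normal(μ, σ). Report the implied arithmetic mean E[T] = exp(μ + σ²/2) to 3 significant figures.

If T ~ Lognormal(μ,σ) then ln T ~ Normal(μ,σ), so the p-quantile of ln T is μ + z_p·σ.
ln(14.5) = 2.674 and ln(38.2) = 3.643; z_{0.32} = -0.4677, z_{0.81} = 0.8779.
σ = (3.643 − 2.674)/(0.8779 − (-0.4677)) = 0.720.
μ = 2.674 − (-0.4677)·0.720 = 3.011.
E[T] = exp(μ + σ²/2) = exp(3.011 + 0.2591) = 26.3 hours.

E[T] ≈ 26.3 hours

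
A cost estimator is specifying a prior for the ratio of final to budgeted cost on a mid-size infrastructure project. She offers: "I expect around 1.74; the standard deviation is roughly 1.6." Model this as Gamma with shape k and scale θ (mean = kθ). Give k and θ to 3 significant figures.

For Gamma(k, scale θ): mean = kθ, variance = kθ², so CV = 1/√k.
CV = SD/mean = 1.6/1.74 = 0.9195, hence k = 1/CV² = 1.18.
Then θ = mean/k = 1.74/1.18 = 1.47.

k ≈ 1.18, θ ≈ 1.47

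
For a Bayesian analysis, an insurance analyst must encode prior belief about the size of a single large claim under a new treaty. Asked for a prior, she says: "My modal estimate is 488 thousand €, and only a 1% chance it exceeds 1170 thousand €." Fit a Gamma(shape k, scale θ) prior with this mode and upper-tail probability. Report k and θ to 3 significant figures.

Gamma(k,θ) with k>1 has mode (k−1)θ, so θ = 488/(k−1).
Need P(X < 1170) = 0.99 with θ tied to k this way. Start at k = 2, θ = 488: P(X<1170) ≈ 0.691.
Too low — raise k to concentrate. Iterating converges to k ≈ 7.19.
Then θ = 488/(7.19−1) ≈ 78.8.

k ≈ 7.19, θ ≈ 78.8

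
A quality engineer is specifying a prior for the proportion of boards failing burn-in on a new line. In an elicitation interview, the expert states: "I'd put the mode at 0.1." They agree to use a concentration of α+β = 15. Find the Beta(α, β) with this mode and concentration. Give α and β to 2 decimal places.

For α,β > 1 the Beta mode is (α−1)/(α+β−2). With α+β = 15, the mode is (α−1)/13.
Set (α−1)/13 = 0.1 → α = 1 + 0.1·13 = 2.30.
β = 15 − α = 12.70.

α = 2.30, β = 12.70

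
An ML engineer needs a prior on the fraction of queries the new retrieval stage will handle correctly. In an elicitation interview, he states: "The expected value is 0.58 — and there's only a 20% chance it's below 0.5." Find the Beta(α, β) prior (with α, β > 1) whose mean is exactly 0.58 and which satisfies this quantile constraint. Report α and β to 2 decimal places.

α ≈ 15.48, β ≈ 11.21

With mean 0.58 fixed, write α = 0.58s, β = 0.42s where s = α+β.
Need P(θ < 0.5) = 0.2 under Beta(0.58s, 0.42s). Normal approximation: (q−m)/√(m(1−m)/s) ≈ z_{0.2} = -0.842, so s ≈ 0.58·0.42·(-0.842)²/(0.5−0.58)² = 27.0.
At s = 27.0: P(θ<0.5) ≈ 0.199. Adjusting to match 0.2 gives s ≈ 26.69.
So α = 0.58·26.69 ≈ 15.48, β = 0.42·26.69 ≈ 11.21.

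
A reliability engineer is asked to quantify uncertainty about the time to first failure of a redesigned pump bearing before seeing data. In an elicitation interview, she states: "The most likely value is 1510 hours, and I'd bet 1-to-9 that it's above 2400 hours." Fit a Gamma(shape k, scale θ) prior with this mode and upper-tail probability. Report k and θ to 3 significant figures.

k ≈ 9.74, θ ≈ 173

Gamma(k,θ) with k>1 has mode (k−1)θ, so θ = 1510/(k−1).
Need P(X < 2400) = 0.9 with θ tied to k this way. Start at k = 2, θ = 1510: P(X<2400) ≈ 0.472.
Too low — raise k to concentrate. Iterating converges to k ≈ 9.74.
Then θ = 1510/(9.74−1) ≈ 173.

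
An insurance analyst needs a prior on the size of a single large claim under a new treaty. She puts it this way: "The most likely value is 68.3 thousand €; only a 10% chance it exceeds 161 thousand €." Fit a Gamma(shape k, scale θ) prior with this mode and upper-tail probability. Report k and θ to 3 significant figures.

k ≈ 3.62, θ ≈ 26.1

Gamma(k,θ) with k>1 has mode (k−1)θ, so θ = 68.3/(k−1).
Need P(X < 161) = 0.9 with θ tied to k this way. Start at k = 2, θ = 68.3: P(X<161) ≈ 0.682.
Too low — raise k to concentrate. Iterating converges to k ≈ 3.62.
Then θ = 68.3/(3.62−1) ≈ 26.1.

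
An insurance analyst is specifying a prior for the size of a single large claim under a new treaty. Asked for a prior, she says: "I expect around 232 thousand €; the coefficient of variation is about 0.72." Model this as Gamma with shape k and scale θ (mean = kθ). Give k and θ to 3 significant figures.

For Gamma(k, scale θ): mean = kθ, variance = kθ², so CV = 1/√k.
CV = 0.72, hence k = 1/CV² = 1.93.
Then θ = mean/k = 232/1.93 = 120.

k ≈ 1.93, θ ≈ 120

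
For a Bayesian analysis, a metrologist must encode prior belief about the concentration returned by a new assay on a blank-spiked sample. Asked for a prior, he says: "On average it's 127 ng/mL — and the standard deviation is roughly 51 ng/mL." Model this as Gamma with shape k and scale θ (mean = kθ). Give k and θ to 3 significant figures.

k ≈ 6.2, θ ≈ 20.5

For Gamma(k, scale θ): mean = kθ, variance = kθ², so CV = 1/√k.
CV = SD/mean = 51/127 = 0.4016, hence k = 1/CV² = 6.2.
Then θ = mean/k = 127/6.2 = 20.5.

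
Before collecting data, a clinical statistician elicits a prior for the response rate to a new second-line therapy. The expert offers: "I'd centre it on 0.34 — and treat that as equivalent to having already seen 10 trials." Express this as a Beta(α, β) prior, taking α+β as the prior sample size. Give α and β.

Under the effective-sample-size interpretation, Beta(α, β) has prior mean α/(α+β) and prior sample size α+β.
So α+β = 10 and α/(α+β) = 0.34, giving α = 0.34·10 = 3.4 and β = 10 − 3.4 = 6.6.

α = 3.4, β = 6.6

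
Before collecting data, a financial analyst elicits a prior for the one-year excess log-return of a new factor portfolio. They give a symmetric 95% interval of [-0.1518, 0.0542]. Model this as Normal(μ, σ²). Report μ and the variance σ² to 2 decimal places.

μ = -0.05, σ² = 0.00

A symmetric 95% interval runs μ ± z·σ with z = 1.96.
Half-width = 0.103, so σ = 0.103/1.96 = 0.053 and σ² = 0.00.
μ is the interval midpoint, -0.05.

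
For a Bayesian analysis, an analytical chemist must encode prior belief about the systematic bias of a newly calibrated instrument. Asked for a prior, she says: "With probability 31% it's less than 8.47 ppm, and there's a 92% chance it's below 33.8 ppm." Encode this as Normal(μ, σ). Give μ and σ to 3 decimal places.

μ = 15.077, σ = 13.325

For Normal(μ,σ), the p-quantile is μ + z_p·σ. Here z_{0.31} = -0.4959, z_{0.92} = 1.405.
So 8.47 = μ − 0.4959σ and 33.8 = μ + 1.405σ.
Subtracting: σ = (33.8 − 8.47)/(1.405 − (-0.4959)) = 13.325.
Then μ = 8.47 − (-0.4959)·13.325 = 15.077.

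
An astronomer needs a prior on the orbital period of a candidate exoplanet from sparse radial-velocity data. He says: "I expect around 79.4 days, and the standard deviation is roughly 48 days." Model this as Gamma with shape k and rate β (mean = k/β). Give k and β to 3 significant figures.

For Gamma(k, rate β): mean = k/β, variance = k/β², so CV = 1/√k.
CV = SD/mean = 48/79.4 = 0.6045, hence k = 1/CV² = 2.74.
Then β = k/mean = 2.74/79.4 = 0.0345.

k ≈ 2.74, β ≈ 0.0345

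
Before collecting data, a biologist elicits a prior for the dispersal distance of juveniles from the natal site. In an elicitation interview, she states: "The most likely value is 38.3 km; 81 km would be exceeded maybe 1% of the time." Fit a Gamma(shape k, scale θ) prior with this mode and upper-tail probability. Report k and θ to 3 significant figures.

k ≈ 9.66, θ ≈ 4.42

Gamma(k,θ) with k>1 has mode (k−1)θ, so θ = 38.3/(k−1).
Need P(X < 81) = 0.99 with θ tied to k this way. Start at k = 2, θ = 38.3: P(X<81) ≈ 0.624.
Too low — raise k to concentrate. Iterating converges to k ≈ 9.66.
Then θ = 38.3/(9.66−1) ≈ 4.42.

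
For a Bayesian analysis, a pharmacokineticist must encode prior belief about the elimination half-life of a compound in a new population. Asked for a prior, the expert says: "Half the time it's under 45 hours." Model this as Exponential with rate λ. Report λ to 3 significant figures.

λ ≈ 0.0154

Exponential median = ln 2 / λ, so λ = ln 2 / 45.0 = 0.0154.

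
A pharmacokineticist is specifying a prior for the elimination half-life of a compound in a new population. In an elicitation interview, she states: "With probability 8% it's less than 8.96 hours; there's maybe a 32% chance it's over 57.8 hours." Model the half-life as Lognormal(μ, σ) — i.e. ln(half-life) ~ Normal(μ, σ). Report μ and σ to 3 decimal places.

If T ~ Lognormal(μ,σ) then ln T ~ Normal(μ,σ), so the p-quantile of ln T is μ + z_p·σ.
ln(8.96) = 2.193 and ln(57.8) = 4.057; z_{0.08} = -1.405, z_{0.68} = 0.4677.
σ = (4.057 − 2.193)/(0.4677 − (-1.405)) = 0.995.
μ = 2.193 − (-1.405)·0.995 = 3.591.

μ ≈ 3.591, σ ≈ 0.995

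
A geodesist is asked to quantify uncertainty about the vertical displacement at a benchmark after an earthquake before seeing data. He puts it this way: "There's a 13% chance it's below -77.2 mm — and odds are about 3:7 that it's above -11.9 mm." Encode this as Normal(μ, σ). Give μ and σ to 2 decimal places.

μ = -32.64, σ = 39.56

The p-quantile of Normal(μ,σ) is μ + z_p·σ, with z_{0.13} = -1.126 and z_{0.7} = 0.5244.
Eliminate σ: μ = (z₂·x₁ − z₁·x₂)/(z₂ − z₁) = (0.5244·-77.2 − (-1.126)·-11.9)/1.651 = -32.64.
Then σ = (x₂ − x₁)/(z₂ − z₁) = (-11.9 − -77.2)/1.651 = 39.56.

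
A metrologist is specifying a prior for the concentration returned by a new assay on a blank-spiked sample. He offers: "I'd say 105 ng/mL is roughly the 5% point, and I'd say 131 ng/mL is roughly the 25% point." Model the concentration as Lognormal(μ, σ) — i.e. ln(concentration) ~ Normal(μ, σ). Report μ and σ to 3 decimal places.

μ ≈ 5.029, σ ≈ 0.228

If T ~ Lognormal(μ,σ) then ln T ~ Normal(μ,σ), so the p-quantile of ln T is μ + z_p·σ.
ln(105) = 4.654 and ln(131) = 4.875; z_{0.05} = -1.645, z_{0.25} = -0.6745.
σ = (4.875 − 4.654)/(-0.6745 − (-1.645)) = 0.228.
μ = 4.654 − (-1.645)·0.228 = 5.029.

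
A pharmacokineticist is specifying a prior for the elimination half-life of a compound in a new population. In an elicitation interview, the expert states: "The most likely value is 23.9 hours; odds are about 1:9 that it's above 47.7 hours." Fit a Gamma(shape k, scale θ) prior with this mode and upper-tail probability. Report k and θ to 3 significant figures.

Gamma(k,θ) with k>1 has mode (k−1)θ, so θ = 23.9/(k−1).
Need P(X < 47.7) = 0.9 with θ tied to k this way. Start at k = 2, θ = 23.9: P(X<47.7) ≈ 0.593.
Too low — raise k to concentrate. Iterating converges to k ≈ 5.01.
Then θ = 23.9/(5.01−1) ≈ 5.95.

k ≈ 5.01, θ ≈ 5.95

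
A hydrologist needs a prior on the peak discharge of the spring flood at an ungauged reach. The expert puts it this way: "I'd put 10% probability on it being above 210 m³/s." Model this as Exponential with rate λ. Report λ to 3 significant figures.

λ ≈ 0.011

P(T > 210.0) = e^(−λ·210.0) = 0.1, so λ = −ln(0.1)/210.0 = 0.011.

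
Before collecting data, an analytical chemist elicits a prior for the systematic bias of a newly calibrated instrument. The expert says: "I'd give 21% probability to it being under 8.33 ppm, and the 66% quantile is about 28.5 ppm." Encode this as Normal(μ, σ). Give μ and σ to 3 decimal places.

For Normal(μ,σ), the p-quantile is μ + z_p·σ. Here z_{0.21} = -0.8064, z_{0.66} = 0.4125.
So 8.33 = μ − 0.8064σ and 28.5 = μ + 0.4125σ.
Subtracting: σ = (28.5 − 8.33)/(0.4125 − (-0.8064)) = 16.548.
Then μ = 8.33 − (-0.8064)·16.548 = 21.675.

μ = 21.675, σ = 16.548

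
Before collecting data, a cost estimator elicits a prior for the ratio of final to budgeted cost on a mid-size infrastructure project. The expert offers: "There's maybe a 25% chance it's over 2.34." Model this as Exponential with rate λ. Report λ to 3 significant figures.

λ ≈ 0.592

P(T > 2.34) = e^(−λ·2.34) = 0.25, so λ = −ln(0.25)/2.34 = 0.592.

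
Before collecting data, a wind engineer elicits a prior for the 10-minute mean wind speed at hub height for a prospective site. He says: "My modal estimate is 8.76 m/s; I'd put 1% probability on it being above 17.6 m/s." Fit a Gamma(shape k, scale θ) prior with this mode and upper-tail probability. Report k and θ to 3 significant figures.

Gamma(k,θ) with k>1 has mode (k−1)θ, so θ = 8.76/(k−1).
Need P(X < 17.6) = 0.99 with θ tied to k this way. Start at k = 2, θ = 8.76: P(X<17.6) ≈ 0.596.
Too low — raise k to concentrate. Iterating converges to k ≈ 11.1.
Then θ = 8.76/(11.1−1) ≈ 0.869.

k ≈ 11.1, θ ≈ 0.869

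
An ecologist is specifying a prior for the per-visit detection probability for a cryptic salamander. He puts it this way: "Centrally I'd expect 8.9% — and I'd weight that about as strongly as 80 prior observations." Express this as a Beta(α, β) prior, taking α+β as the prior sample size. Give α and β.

Under the effective-sample-size interpretation, Beta(α, β) has prior mean α/(α+β) and prior sample size α+β.
So α+β = 80 and α/(α+β) = 0.089, giving α = 0.089·80 = 7.12 and β = 80 − 7.12 = 72.88.

α = 7.12, β = 72.88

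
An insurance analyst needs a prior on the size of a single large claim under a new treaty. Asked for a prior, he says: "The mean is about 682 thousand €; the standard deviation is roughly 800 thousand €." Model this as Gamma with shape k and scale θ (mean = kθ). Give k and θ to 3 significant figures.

k ≈ 0.727, θ ≈ 938

For Gamma(k, scale θ): mean = kθ, variance = kθ², so CV = 1/√k.
CV = SD/mean = 800/682 = 1.173, hence k = 1/CV² = 0.727.
Then θ = mean/k = 682/0.727 = 938.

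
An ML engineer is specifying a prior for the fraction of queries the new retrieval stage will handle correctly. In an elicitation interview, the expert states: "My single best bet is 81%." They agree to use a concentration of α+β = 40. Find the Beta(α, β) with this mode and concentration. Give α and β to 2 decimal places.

For α,β > 1 the Beta mode is (α−1)/(α+β−2). With α+β = 40, the mode is (α−1)/38.
Set (α−1)/38 = 0.81 → α = 1 + 0.81·38 = 31.78.
β = 40 − α = 8.22.

α = 31.78, β = 8.22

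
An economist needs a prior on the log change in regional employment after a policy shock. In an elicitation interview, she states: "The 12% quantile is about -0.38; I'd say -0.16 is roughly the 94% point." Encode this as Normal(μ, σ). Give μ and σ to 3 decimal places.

For Normal(μ,σ), the p-quantile is μ + z_p·σ. Here z_{0.12} = -1.175, z_{0.94} = 1.555.
So -0.38 = μ − 1.175σ and -0.16 = μ + 1.555σ.
Subtracting: σ = (-0.16 − -0.38)/(1.555 − (-1.175)) = 0.081.
Then μ = -0.38 − (-1.175)·0.081 = -0.285.

μ = -0.285, σ = 0.081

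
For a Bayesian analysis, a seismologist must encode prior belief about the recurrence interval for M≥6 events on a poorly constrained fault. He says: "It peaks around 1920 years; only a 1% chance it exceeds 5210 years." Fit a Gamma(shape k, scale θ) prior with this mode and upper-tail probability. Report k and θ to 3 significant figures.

k ≈ 5.62, θ ≈ 415

Gamma(k,θ) with k>1 has mode (k−1)θ, so θ = 1920/(k−1).
Need P(X < 5210) = 0.99 with θ tied to k this way. Start at k = 2, θ = 1920: P(X<5210) ≈ 0.754.
Too low — raise k to concentrate. Iterating converges to k ≈ 5.62.
Then θ = 1920/(5.62−1) ≈ 415.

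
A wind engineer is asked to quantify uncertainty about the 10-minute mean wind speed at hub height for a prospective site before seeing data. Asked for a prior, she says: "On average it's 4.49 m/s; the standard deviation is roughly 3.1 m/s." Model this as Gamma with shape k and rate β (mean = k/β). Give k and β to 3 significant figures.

For Gamma(k, rate β): mean = k/β, variance = k/β², so CV = 1/√k.
CV = SD/mean = 3.1/4.49 = 0.6904, hence k = 1/CV² = 2.1.
Then β = k/mean = 2.1/4.49 = 0.467.

k ≈ 2.1, β ≈ 0.467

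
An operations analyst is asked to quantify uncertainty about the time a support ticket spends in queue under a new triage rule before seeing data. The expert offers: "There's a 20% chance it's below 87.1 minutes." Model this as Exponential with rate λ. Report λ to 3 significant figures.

P(T < 87.1) = 1 − e^(−λ·87.1) = 0.2, so λ = −ln(1−0.2)/87.1 = −ln(0.8)/87.1 = 0.00256.

λ ≈ 0.00256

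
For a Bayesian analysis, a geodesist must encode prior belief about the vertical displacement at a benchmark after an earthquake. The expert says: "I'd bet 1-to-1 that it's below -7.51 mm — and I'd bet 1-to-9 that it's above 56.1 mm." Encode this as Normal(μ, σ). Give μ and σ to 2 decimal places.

The p-quantile of Normal(μ,σ) is μ + z_p·σ, with z_{0.5} = 0 and z_{0.9} = 1.282.
Eliminate σ: μ = (z₂·x₁ − z₁·x₂)/(z₂ − z₁) = (1.282·-7.51 − (0)·56.1)/1.282 = -7.51.
Then σ = (x₂ − x₁)/(z₂ − z₁) = (56.1 − -7.51)/1.282 = 49.64.

μ = -7.51, σ = 49.64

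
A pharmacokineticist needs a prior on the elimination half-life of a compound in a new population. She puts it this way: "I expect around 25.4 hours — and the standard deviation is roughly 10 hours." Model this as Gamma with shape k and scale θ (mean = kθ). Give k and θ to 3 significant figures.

For Gamma(k, scale θ): mean = kθ, variance = kθ², so CV = 1/√k.
CV = SD/mean = 10/25.4 = 0.3937, hence k = 1/CV² = 6.45.
Then θ = mean/k = 25.4/6.45 = 3.94.

k ≈ 6.45, θ ≈ 3.94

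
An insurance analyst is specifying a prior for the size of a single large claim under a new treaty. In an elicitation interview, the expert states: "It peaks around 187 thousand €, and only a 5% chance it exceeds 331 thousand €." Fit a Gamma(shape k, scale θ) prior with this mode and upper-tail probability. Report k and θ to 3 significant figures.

k ≈ 9.55, θ ≈ 21.9

Gamma(k,θ) with k>1 has mode (k−1)θ, so θ = 187/(k−1).
Need P(X < 331) = 0.95 with θ tied to k this way. Start at k = 2, θ = 187: P(X<331) ≈ 0.528.
Too low — raise k to concentrate. Iterating converges to k ≈ 9.55.
Then θ = 187/(9.55−1) ≈ 21.9.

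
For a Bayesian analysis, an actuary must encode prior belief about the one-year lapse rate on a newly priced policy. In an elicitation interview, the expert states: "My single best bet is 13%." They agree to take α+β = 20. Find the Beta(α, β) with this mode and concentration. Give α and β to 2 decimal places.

α = 3.34, β = 16.66

For α,β > 1 the Beta mode is (α−1)/(α+β−2). With α+β = 20, the mode is (α−1)/18.
Set (α−1)/18 = 0.13 → α = 1 + 0.13·18 = 3.34.
β = 20 − α = 16.66.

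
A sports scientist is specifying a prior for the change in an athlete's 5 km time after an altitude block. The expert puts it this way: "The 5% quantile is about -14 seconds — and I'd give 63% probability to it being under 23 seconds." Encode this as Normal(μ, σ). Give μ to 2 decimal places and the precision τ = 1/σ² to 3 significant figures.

The p-quantile of Normal(μ,σ) is μ + z_p·σ, with z_{0.05} = -1.645 and z_{0.63} = 0.3319.
Eliminate σ: μ = (z₂·x₁ − z₁·x₂)/(z₂ − z₁) = (0.3319·-14 − (-1.645)·23)/1.977 = 16.79.
Then σ = (x₂ − x₁)/(z₂ − z₁) = (23 − -14)/1.977 = 18.72.
Precision τ = 1/σ² = 1/18.72² = 0.00285.

μ = 16.79, τ = 0.00285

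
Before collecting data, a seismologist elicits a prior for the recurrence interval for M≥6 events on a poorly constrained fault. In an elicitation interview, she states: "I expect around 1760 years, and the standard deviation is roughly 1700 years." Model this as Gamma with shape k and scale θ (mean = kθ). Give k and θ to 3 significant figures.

For Gamma(k, scale θ): mean = kθ, variance = kθ², so CV = 1/√k.
CV = SD/mean = 1700/1760 = 0.9659, hence k = 1/CV² = 1.07.
Then θ = mean/k = 1760/1.07 = 1640.

k ≈ 1.07, θ ≈ 1640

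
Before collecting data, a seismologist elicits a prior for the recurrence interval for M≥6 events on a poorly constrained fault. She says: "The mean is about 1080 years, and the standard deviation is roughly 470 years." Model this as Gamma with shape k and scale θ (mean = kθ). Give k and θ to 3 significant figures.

For Gamma(k, scale θ): mean = kθ, variance = kθ², so CV = 1/√k.
CV = SD/mean = 470/1080 = 0.4352, hence k = 1/CV² = 5.28.
Then θ = mean/k = 1080/5.28 = 205.

k ≈ 5.28, θ ≈ 205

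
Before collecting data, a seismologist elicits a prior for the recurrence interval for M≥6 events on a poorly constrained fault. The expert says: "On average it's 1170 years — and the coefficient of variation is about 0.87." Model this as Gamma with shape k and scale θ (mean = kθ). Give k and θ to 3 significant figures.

k ≈ 1.32, θ ≈ 886

For Gamma(k, scale θ): mean = kθ, variance = kθ², so CV = 1/√k.
CV = 0.87, hence k = 1/CV² = 1.32.
Then θ = mean/k = 1170/1.32 = 886.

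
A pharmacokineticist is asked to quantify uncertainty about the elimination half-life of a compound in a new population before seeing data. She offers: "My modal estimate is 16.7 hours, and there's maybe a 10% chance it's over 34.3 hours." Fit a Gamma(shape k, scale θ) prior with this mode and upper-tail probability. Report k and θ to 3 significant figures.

k ≈ 4.71, θ ≈ 4.51

Gamma(k,θ) with k>1 has mode (k−1)θ, so θ = 16.7/(k−1).
Need P(X < 34.3) = 0.9 with θ tied to k this way. Start at k = 2, θ = 16.7: P(X<34.3) ≈ 0.608.
Too low — raise k to concentrate. Iterating converges to k ≈ 4.71.
Then θ = 16.7/(4.71−1) ≈ 4.51.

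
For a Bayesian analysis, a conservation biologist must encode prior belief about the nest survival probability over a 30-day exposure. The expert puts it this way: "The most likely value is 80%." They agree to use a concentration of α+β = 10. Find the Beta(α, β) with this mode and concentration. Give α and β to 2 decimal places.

For α,β > 1 the Beta mode is (α−1)/(α+β−2). With α+β = 10, the mode is (α−1)/8.
Set (α−1)/8 = 0.8 → α = 1 + 0.8·8 = 7.40.
β = 10 − α = 2.60.

α = 7.40, β = 2.60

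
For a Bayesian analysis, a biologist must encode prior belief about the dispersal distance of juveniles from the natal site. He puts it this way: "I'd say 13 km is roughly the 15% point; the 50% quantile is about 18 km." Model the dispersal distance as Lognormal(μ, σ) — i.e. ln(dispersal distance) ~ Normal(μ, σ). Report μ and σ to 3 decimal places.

If T ~ Lognormal(μ,σ) then ln T ~ Normal(μ,σ), so the p-quantile of ln T is μ + z_p·σ.
ln(13) = 2.565 and ln(18) = 2.89; z_{0.15} = -1.036, z_{0.5} = 0.
σ = (2.89 − 2.565)/(0 − (-1.036)) = 0.314.
μ = 2.565 − (-1.036)·0.314 = 2.890.

μ ≈ 2.890, σ ≈ 0.314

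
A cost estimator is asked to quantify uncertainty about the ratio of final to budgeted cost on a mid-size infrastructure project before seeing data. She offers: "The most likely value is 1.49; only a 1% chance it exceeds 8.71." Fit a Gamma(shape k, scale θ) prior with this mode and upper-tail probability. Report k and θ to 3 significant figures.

k ≈ 2.2, θ ≈ 1.24

Gamma(k,θ) with k>1 has mode (k−1)θ, so θ = 1.49/(k−1).
Need P(X < 8.71) = 0.99 with θ tied to k this way. Start at k = 2, θ = 1.49: P(X<8.71) ≈ 0.980.
Too low — raise k to concentrate. Iterating converges to k ≈ 2.2.
Then θ = 1.49/(2.2−1) ≈ 1.24.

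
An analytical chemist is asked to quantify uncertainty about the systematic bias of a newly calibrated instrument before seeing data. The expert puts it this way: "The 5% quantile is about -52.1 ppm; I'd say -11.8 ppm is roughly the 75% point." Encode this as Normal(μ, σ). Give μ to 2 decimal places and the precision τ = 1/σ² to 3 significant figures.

The p-quantile of Normal(μ,σ) is μ + z_p·σ, with z_{0.05} = -1.645 and z_{0.75} = 0.6745.
Eliminate σ: μ = (z₂·x₁ − z₁·x₂)/(z₂ − z₁) = (0.6745·-52.1 − (-1.645)·-11.8)/2.319 = -23.52.
Then σ = (x₂ − x₁)/(z₂ − z₁) = (-11.8 − -52.1)/2.319 = 17.38.
Precision τ = 1/σ² = 1/17.38² = 0.00331.

μ = -23.52, τ = 0.00331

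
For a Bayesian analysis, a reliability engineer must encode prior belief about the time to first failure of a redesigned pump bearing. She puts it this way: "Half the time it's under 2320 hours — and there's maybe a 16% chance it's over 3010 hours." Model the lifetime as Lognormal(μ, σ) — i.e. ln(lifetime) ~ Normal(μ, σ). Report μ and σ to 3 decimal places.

If T ~ Lognormal(μ,σ) then ln T ~ Normal(μ,σ), so the p-quantile of ln T is μ + z_p·σ.
ln(2320) = 7.749 and ln(3010) = 8.01; z_{0.5} = 0, z_{0.84} = 0.9945.
σ = (8.01 − 7.749)/(0.9945 − (0)) = 0.262.
μ = 7.749 − (0)·0.262 = 7.749.

μ ≈ 7.749, σ ≈ 0.262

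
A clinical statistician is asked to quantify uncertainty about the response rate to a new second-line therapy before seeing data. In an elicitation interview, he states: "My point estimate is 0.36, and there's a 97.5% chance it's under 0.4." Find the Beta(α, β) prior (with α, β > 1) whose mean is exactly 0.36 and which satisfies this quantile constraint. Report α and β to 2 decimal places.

α ≈ 203.37, β ≈ 361.54

With mean 0.36 fixed, write α = 0.36s, β = 0.64s where s = α+β.
Need P(θ < 0.4) = 0.975 under Beta(0.36s, 0.64s). Normal approximation: (q−m)/√(m(1−m)/s) ≈ z_{0.975} = 1.96, so s ≈ 0.36·0.64·(1.96)²/(0.4−0.36)² = 553.2.
At s = 553.2: P(θ<0.4) ≈ 0.974. Adjusting to match 0.975 gives s ≈ 564.90.
So α = 0.36·564.90 ≈ 203.37, β = 0.64·564.90 ≈ 361.54.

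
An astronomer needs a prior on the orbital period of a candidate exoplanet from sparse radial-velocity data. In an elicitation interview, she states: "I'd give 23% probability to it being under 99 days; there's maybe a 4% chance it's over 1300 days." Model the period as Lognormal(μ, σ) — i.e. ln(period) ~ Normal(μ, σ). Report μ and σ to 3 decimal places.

μ ≈ 5.359, σ ≈ 1.034

If T ~ Lognormal(μ,σ) then ln T ~ Normal(μ,σ), so the p-quantile of ln T is μ + z_p·σ.
ln(99) = 4.595 and ln(1300) = 7.17; z_{0.23} = -0.7388, z_{0.96} = 1.751.
σ = (7.17 − 4.595)/(1.751 − (-0.7388)) = 1.034.
μ = 4.595 − (-0.7388)·1.034 = 5.359.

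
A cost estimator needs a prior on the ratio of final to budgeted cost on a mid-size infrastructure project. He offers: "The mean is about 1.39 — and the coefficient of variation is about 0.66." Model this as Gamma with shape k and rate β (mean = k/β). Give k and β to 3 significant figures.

For Gamma(k, rate β): mean = k/β, variance = k/β², so CV = 1/√k.
CV = 0.66, hence k = 1/CV² = 2.3.
Then β = k/mean = 2.3/1.39 = 1.65.

k ≈ 2.3, β ≈ 1.65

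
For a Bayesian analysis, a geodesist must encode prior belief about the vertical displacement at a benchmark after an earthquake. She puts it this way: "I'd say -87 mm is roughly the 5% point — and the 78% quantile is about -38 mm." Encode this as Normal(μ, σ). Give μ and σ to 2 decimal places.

μ = -53.65, σ = 20.27

For Normal(μ,σ), the p-quantile is μ + z_p·σ. Here z_{0.05} = -1.645, z_{0.78} = 0.7722.
So -87 = μ − 1.645σ and -38 = μ + 0.7722σ.
Subtracting: σ = (-38 − -87)/(0.7722 − (-1.645)) = 20.27.
Then μ = -87 − (-1.645)·20.27 = -53.65.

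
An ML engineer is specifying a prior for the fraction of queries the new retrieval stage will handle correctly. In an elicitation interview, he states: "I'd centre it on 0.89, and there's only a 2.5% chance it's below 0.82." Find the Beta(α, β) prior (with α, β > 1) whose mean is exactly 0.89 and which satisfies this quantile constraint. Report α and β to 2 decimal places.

α ≈ 84.20, β ≈ 10.41

With mean 0.89 fixed, write α = 0.89s, β = 0.11s where s = α+β.
Need P(θ < 0.82) = 0.025 under Beta(0.89s, 0.11s). Normal approximation: (q−m)/√(m(1−m)/s) ≈ z_{0.025} = -1.96, so s ≈ 0.89·0.11·(-1.96)²/(0.82−0.89)² = 76.8.
At s = 76.8: P(θ<0.82) ≈ 0.037. Adjusting to match 0.025 gives s ≈ 94.61.
So α = 0.89·94.61 ≈ 84.20, β = 0.11·94.61 ≈ 10.41.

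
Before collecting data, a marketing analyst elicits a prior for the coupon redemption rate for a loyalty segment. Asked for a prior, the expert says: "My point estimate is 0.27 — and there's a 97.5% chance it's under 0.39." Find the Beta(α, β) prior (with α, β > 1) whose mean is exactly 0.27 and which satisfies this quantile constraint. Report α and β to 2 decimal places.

α ≈ 15.71, β ≈ 42.47

With mean 0.27 fixed, write α = 0.27s, β = 0.73s where s = α+β.
Need P(θ < 0.39) = 0.975 under Beta(0.27s, 0.73s). Normal approximation: (q−m)/√(m(1−m)/s) ≈ z_{0.975} = 1.96, so s ≈ 0.27·0.73·(1.96)²/(0.39−0.27)² = 52.6.
At s = 52.6: P(θ<0.39) ≈ 0.969. Adjusting to match 0.975 gives s ≈ 58.17.
So α = 0.27·58.17 ≈ 15.71, β = 0.73·58.17 ≈ 42.47.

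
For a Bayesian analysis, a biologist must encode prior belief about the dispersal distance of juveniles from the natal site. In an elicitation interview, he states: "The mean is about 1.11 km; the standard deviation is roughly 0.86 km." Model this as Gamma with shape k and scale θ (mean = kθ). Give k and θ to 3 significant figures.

For Gamma(k, scale θ): mean = kθ, variance = kθ², so CV = 1/√k.
CV = SD/mean = 0.86/1.11 = 0.7748, hence k = 1/CV² = 1.67.
Then θ = mean/k = 1.11/1.67 = 0.666.

k ≈ 1.67, θ ≈ 0.666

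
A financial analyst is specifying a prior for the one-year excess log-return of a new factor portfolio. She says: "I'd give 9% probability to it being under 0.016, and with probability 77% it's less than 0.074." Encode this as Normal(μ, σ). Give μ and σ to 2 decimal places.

μ = 0.05, σ = 0.03

For Normal(μ,σ), the p-quantile is μ + z_p·σ. Here z_{0.09} = -1.341, z_{0.77} = 0.7388.
So 0.016 = μ − 1.341σ and 0.074 = μ + 0.7388σ.
Subtracting: σ = (0.074 − 0.016)/(0.7388 − (-1.341)) = 0.03.
Then μ = 0.016 − (-1.341)·0.03 = 0.05.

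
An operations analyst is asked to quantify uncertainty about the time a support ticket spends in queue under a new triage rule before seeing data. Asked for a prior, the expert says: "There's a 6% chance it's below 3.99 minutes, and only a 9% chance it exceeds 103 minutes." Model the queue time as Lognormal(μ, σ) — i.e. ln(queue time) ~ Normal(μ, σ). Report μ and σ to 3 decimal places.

μ ≈ 3.129, σ ≈ 1.123

If T ~ Lognormal(μ,σ) then ln T ~ Normal(μ,σ), so the p-quantile of ln T is μ + z_p·σ.
ln(3.99) = 1.384 and ln(103) = 4.635; z_{0.06} = -1.555, z_{0.91} = 1.341.
σ = (4.635 − 1.384)/(1.341 − (-1.555)) = 1.123.
μ = 1.384 − (-1.555)·1.123 = 3.129.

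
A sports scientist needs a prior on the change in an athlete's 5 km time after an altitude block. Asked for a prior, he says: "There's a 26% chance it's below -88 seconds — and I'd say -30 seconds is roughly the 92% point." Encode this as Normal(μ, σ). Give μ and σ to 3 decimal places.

The p-quantile of Normal(μ,σ) is μ + z_p·σ, with z_{0.26} = -0.6433 and z_{0.92} = 1.405.
Eliminate σ: μ = (z₂·x₁ − z₁·x₂)/(z₂ − z₁) = (1.405·-88 − (-0.6433)·-30)/2.048 = -69.784.
Then σ = (x₂ − x₁)/(z₂ − z₁) = (-30 − -88)/2.048 = 28.315.

μ = -69.784, σ = 28.315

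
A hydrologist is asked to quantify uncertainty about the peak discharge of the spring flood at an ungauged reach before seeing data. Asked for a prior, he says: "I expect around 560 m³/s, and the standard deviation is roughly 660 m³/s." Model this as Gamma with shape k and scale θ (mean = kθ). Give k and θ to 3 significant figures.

k ≈ 0.72, θ ≈ 778

For Gamma(k, scale θ): mean = kθ, variance = kθ², so CV = 1/√k.
CV = SD/mean = 660/560 = 1.179, hence k = 1/CV² = 0.72.
Then θ = mean/k = 560/0.72 = 778.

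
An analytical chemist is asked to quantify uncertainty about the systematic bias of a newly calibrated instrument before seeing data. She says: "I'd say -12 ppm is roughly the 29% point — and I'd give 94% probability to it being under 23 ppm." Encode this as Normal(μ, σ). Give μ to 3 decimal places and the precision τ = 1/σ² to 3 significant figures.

μ = -2.813, τ = 0.00363

The p-quantile of Normal(μ,σ) is μ + z_p·σ, with z_{0.29} = -0.5534 and z_{0.94} = 1.555.
Eliminate σ: μ = (z₂·x₁ − z₁·x₂)/(z₂ − z₁) = (1.555·-12 − (-0.5534)·23)/2.108 = -2.813.
Then σ = (x₂ − x₁)/(z₂ − z₁) = (23 − -12)/2.108 = 16.602.
Precision τ = 1/σ² = 1/16.6² = 0.00363.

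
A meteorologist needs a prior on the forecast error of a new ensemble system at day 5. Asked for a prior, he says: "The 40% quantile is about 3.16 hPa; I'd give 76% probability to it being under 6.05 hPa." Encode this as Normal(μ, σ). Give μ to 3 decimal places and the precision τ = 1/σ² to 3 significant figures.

For Normal(μ,σ), the p-quantile is μ + z_p·σ. Here z_{0.4} = -0.2533, z_{0.76} = 0.7063.
So 3.16 = μ − 0.2533σ and 6.05 = μ + 0.7063σ.
Subtracting: σ = (6.05 − 3.16)/(0.7063 − (-0.2533)) = 3.012.
Then μ = 3.16 − (-0.2533)·3.012 = 3.923.
Precision τ = 1/σ² = 1/3.012² = 0.11.

μ = 3.923, τ = 0.11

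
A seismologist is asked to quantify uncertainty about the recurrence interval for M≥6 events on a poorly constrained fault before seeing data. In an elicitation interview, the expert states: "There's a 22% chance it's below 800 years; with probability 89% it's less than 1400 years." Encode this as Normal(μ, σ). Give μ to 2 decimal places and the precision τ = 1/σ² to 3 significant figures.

For Normal(μ,σ), the p-quantile is μ + z_p·σ. Here z_{0.22} = -0.7722, z_{0.89} = 1.227.
So 800 = μ − 0.7722σ and 1400 = μ + 1.227σ.
Subtracting: σ = (1400 − 800)/(1.227 − (-0.7722)) = 300.19.
Then μ = 800 − (-0.7722)·300.19 = 1031.81.
Precision τ = 1/σ² = 1/300.2² = 1.11e-05.

μ = 1031.81, τ = 1.11e-05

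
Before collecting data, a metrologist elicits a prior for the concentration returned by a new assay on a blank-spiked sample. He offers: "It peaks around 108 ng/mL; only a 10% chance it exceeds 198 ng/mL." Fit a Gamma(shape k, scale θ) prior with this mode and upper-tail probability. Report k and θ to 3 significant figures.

k ≈ 6.19, θ ≈ 20.8

Gamma(k,θ) with k>1 has mode (k−1)θ, so θ = 108/(k−1).
Need P(X < 198) = 0.9 with θ tied to k this way. Start at k = 2, θ = 108: P(X<198) ≈ 0.547.
Too low — raise k to concentrate. Iterating converges to k ≈ 6.19.
Then θ = 108/(6.19−1) ≈ 20.8.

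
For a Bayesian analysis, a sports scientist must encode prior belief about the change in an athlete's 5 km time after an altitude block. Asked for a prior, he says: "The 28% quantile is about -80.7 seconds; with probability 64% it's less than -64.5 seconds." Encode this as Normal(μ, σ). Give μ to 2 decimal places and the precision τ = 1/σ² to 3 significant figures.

μ = -70.67, τ = 0.00338

The p-quantile of Normal(μ,σ) is μ + z_p·σ, with z_{0.28} = -0.5828 and z_{0.64} = 0.3585.
Eliminate σ: μ = (z₂·x₁ − z₁·x₂)/(z₂ − z₁) = (0.3585·-80.7 − (-0.5828)·-64.5)/0.9413 = -70.67.
Then σ = (x₂ − x₁)/(z₂ − z₁) = (-64.5 − -80.7)/0.9413 = 17.21.
Precision τ = 1/σ² = 1/17.21² = 0.00338.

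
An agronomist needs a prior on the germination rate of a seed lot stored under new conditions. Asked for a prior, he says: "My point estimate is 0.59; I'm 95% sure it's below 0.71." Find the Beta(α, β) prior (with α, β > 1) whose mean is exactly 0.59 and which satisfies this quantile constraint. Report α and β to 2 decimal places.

With mean 0.59 fixed, write α = 0.59s, β = 0.41s where s = α+β.
Need P(θ < 0.71) = 0.95 under Beta(0.59s, 0.41s). Normal approximation: (q−m)/√(m(1−m)/s) ≈ z_{0.95} = 1.64, so s ≈ 0.59·0.41·(1.64)²/(0.71−0.59)² = 45.4.
At s = 45.4: P(θ<0.71) ≈ 0.955. Adjusting to match 0.95 gives s ≈ 42.76.
So α = 0.59·42.76 ≈ 25.23, β = 0.41·42.76 ≈ 17.53.

α ≈ 25.23, β ≈ 17.53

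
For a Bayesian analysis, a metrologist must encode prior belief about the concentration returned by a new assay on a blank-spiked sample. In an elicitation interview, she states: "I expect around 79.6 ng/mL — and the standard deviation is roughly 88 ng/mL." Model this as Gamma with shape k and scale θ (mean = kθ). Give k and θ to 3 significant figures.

For Gamma(k, scale θ): mean = kθ, variance = kθ², so CV = 1/√k.
CV = SD/mean = 88/79.6 = 1.106, hence k = 1/CV² = 0.818.
Then θ = mean/k = 79.6/0.818 = 97.3.

k ≈ 0.818, θ ≈ 97.3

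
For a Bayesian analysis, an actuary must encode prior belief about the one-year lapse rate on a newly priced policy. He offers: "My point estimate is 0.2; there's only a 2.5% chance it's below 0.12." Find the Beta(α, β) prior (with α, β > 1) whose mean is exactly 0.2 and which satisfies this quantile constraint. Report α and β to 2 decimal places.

With mean 0.2 fixed, write α = 0.2s, β = 0.8s where s = α+β.
Need P(θ < 0.12) = 0.025 under Beta(0.2s, 0.8s). Normal approximation: (q−m)/√(m(1−m)/s) ≈ z_{0.025} = -1.96, so s ≈ 0.2·0.8·(-1.96)²/(0.12−0.2)² = 96.0.
At s = 96.0: P(θ<0.12) ≈ 0.015. Adjusting to match 0.025 gives s ≈ 79.04.
So α = 0.2·79.04 ≈ 15.81, β = 0.8·79.04 ≈ 63.23.

α ≈ 15.81, β ≈ 63.23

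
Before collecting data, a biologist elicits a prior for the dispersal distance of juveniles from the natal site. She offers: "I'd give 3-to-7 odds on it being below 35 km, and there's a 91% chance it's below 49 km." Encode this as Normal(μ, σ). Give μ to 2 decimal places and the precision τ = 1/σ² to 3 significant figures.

The p-quantile of Normal(μ,σ) is μ + z_p·σ, with z_{0.3} = -0.5244 and z_{0.91} = 1.341.
Eliminate σ: μ = (z₂·x₁ − z₁·x₂)/(z₂ − z₁) = (1.341·35 − (-0.5244)·49)/1.865 = 38.94.
Then σ = (x₂ − x₁)/(z₂ − z₁) = (49 − 35)/1.865 = 7.51.
Precision τ = 1/σ² = 1/7.506² = 0.0177.

μ = 38.94, τ = 0.0177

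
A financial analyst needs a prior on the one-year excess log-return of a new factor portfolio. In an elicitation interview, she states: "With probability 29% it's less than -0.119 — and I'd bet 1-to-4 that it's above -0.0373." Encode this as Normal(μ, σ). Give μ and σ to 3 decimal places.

μ = -0.087, σ = 0.059

For Normal(μ,σ), the p-quantile is μ + z_p·σ. Here z_{0.29} = -0.5534, z_{0.8} = 0.8416.
So -0.119 = μ − 0.5534σ and -0.0373 = μ + 0.8416σ.
Subtracting: σ = (-0.0373 − -0.119)/(0.8416 − (-0.5534)) = 0.059.
Then μ = -0.119 − (-0.5534)·0.059 = -0.087.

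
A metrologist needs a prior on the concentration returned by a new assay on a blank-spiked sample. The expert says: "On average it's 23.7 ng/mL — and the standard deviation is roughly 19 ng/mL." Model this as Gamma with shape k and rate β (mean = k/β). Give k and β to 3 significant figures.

For Gamma(k, rate β): mean = k/β, variance = k/β², so CV = 1/√k.
CV = SD/mean = 19/23.7 = 0.8017, hence k = 1/CV² = 1.56.
Then β = k/mean = 1.56/23.7 = 0.0657.

k ≈ 1.56, β ≈ 0.0657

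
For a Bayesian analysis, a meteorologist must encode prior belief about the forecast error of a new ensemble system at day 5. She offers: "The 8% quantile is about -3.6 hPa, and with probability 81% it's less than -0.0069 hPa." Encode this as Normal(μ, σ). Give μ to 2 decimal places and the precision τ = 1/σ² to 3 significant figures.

μ = -1.39, τ = 0.404

The p-quantile of Normal(μ,σ) is μ + z_p·σ, with z_{0.08} = -1.405 and z_{0.81} = 0.8779.
Eliminate σ: μ = (z₂·x₁ − z₁·x₂)/(z₂ − z₁) = (0.8779·-3.6 − (-1.405)·-0.0069)/2.283 = -1.39.
Then σ = (x₂ − x₁)/(z₂ − z₁) = (-0.0069 − -3.6)/2.283 = 1.57.
Precision τ = 1/σ² = 1/1.574² = 0.404.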